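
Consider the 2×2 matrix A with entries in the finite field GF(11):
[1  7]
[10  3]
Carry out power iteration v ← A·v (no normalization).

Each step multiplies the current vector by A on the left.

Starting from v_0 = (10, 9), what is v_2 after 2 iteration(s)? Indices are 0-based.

v_2 = (5, 0)

v_0 = (10, 9).
v_1 = A·v_0 = (7, 6).
v_2 = A·v_1 = (5, 0).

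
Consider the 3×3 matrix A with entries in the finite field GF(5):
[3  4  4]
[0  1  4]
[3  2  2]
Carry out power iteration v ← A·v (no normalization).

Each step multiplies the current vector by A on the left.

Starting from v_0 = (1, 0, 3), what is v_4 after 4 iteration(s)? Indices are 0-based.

v_4 = (3, 4, 2)

v_0 = (1, 0, 3).
v_1 = A·v_0 = (0, 2, 4).
v_2 = A·v_1 = (4, 3, 2).
v_3 = A·v_2 = (2, 1, 2).
v_4 = A·v_3 = (3, 4, 2).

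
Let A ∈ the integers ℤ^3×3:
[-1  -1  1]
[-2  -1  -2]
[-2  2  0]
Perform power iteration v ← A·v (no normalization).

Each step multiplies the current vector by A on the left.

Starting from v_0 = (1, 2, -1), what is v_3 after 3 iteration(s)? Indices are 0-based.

v_3 = (-10, -30, -4)

v_0 = (1, 2, -1).
v_1 = A·v_0 = (-4, -2, 2).
v_2 = A·v_1 = (8, 6, 4).
v_3 = A·v_2 = (-10, -30, -4).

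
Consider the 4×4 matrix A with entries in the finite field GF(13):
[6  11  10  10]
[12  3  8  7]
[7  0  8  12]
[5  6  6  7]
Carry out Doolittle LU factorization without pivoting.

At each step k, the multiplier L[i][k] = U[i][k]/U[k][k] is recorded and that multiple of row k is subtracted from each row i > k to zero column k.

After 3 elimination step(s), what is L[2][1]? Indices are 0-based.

Step 1: pivot at (0,0) is 6.
  row1 ← row1 − (2)·row0  ⇒  L[1][0]=2, U row1=(0, 7, 1, 0)
  row2 ← row2 − (12)·row0  ⇒  L[2][0]=12, U row2=(0, 11, 5, 9)
  row3 ← row3 − (3)·row0  ⇒  L[3][0]=3, U row3=(0, 12, 2, 3)
Step 2: pivot at (1,1) is 7.
  row2 ← row2 − (9)·row1  ⇒  L[2][1]=9, U row2=(0, 0, 9, 9)
  row3 ← row3 − (11)·row1  ⇒  L[3][1]=11, U row3=(0, 0, 4, 3)
Step 3: pivot at (2,2) is 9.
  row3 ← row3 − (12)·row2  ⇒  L[3][2]=12, U row3=(0, 0, 0, 12)

L[2][1] = 9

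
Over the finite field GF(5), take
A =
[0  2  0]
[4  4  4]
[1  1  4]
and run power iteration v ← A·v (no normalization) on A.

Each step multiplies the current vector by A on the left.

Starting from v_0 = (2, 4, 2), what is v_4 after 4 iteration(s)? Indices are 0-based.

v_0 = (2, 4, 2).
v_1 = A·v_0 = (3, 2, 4).
v_2 = A·v_1 = (4, 1, 1).
v_3 = A·v_2 = (2, 4, 4).
v_4 = A·v_3 = (3, 0, 2).

v_4 = (3, 0, 2)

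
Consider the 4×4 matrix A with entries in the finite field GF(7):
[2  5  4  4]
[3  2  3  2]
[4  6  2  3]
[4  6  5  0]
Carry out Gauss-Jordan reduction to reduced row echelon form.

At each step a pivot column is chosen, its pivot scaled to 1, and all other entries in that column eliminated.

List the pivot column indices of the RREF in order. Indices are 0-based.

[1] R0 /= 2  ⇒  (1, 6, 2, 2)
     R1 -= 3·R0  ⇒  (0, 5, 4, 3)
     R2 -= 4·R0  ⇒  (0, 3, 1, 2)
     R3 -= 4·R0  ⇒  (0, 3, 4, 6)
[2] R1 /= 5  ⇒  (0, 1, 5, 2)
     R0 -= 6·R1  ⇒  (1, 0, 0, 4)
     R2 -= 3·R1  ⇒  (0, 0, 0, 3)
     R3 -= 3·R1  ⇒  (0, 0, 3, 0)
[3] R2 <-> R3
[3] R2 /= 3  ⇒  (0, 0, 1, 0)
     R1 -= 5·R2  ⇒  (0, 1, 0, 2)
[4] R3 /= 3  ⇒  (0, 0, 0, 1)
     R0 -= 4·R3  ⇒  (1, 0, 0, 0)
     R1 -= 2·R3  ⇒  (0, 1, 0, 0)

pivot columns: 0, 1, 2, 3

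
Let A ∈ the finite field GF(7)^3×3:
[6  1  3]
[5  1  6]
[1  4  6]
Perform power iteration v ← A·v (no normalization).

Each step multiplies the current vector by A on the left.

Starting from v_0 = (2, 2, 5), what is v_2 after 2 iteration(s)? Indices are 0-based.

v_2 = (0, 0, 3)

v_0 = (2, 2, 5).
v_1 = A·v_0 = (1, 0, 5).
v_2 = A·v_1 = (0, 0, 3).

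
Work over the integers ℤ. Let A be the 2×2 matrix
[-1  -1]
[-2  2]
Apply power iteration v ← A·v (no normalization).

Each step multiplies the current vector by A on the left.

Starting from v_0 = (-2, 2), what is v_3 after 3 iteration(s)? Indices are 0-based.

v_3 = (-8, 48)

v_0 = (-2, 2).
v_1 = A·v_0 = (0, 8).
v_2 = A·v_1 = (-8, 16).
v_3 = A·v_2 = (-8, 48).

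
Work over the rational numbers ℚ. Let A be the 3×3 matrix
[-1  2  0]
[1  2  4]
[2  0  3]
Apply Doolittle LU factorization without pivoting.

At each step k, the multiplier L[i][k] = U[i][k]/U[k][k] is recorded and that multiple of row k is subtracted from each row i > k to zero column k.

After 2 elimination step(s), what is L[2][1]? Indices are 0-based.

L[2][1] = 1

Step 1: pivot at (0,0) is -1.
  row1 ← row1 − (-1)·row0  ⇒  L[1][0]=-1, U row1=(0, 4, 4)
  row2 ← row2 − (-2)·row0  ⇒  L[2][0]=-2, U row2=(0, 4, 3)
Step 2: pivot at (1,1) is 4.
  row2 ← row2 − (1)·row1  ⇒  L[2][1]=1, U row2=(0, 0, -1)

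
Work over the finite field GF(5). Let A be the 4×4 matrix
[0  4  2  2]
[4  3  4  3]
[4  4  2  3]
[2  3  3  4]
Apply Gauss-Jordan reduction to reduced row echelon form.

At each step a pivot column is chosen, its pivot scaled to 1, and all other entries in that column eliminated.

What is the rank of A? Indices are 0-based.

step 1: exchange rows 0,1
step 1: normalize row 0 (÷4) = (1, 2, 1, 2)
  row 2: subtract 4×row0 = (0, 1, 3, 0)
  row 3: subtract 2×row0 = (0, 4, 1, 0)
step 2: normalize row 1 (÷4) = (0, 1, 3, 3)
  row 0: subtract 2×row1 = (1, 0, 0, 1)
  row 2: subtract 1×row1 = (0, 0, 0, 2)
  row 3: subtract 4×row1 = (0, 0, 4, 3)
step 3: exchange rows 2,3
step 3: normalize row 2 (÷4) = (0, 0, 1, 2)
  row 1: subtract 3×row2 = (0, 1, 0, 2)
step 4: normalize row 3 (÷2) = (0, 0, 0, 1)
  row 0: subtract 1×row3 = (1, 0, 0, 0)
  row 1: subtract 2×row3 = (0, 1, 0, 0)
  row 2: subtract 2×row3 = (0, 0, 1, 0)

rank = 4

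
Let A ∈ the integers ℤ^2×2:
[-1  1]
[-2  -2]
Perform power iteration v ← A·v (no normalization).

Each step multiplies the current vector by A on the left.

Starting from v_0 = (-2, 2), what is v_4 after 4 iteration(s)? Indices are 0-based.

v_0 = (-2, 2).
v_1 = A·v_0 = (4, 0).
v_2 = A·v_1 = (-4, -8).
v_3 = A·v_2 = (-4, 24).
v_4 = A·v_3 = (28, -40).

v_4 = (28, -40)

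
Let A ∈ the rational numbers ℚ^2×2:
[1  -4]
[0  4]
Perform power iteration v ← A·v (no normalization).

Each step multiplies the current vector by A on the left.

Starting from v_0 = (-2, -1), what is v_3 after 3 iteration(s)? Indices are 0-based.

v_0 = (-2, -1).
v_1 = A·v_0 = (2, -4).
v_2 = A·v_1 = (18, -16).
v_3 = A·v_2 = (82, -64).

v_3 = (82, -64)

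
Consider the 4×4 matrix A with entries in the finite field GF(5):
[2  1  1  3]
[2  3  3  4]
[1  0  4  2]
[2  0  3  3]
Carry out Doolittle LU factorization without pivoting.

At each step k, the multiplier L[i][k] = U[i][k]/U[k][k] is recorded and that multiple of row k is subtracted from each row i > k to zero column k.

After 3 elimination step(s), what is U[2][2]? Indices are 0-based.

U[2][2] = 4

Step 1: pivot at (0,0) is 2.
  row1 ← row1 − (1)·row0  ⇒  L[1][0]=1, U row1=(0, 2, 2, 1)
  row2 ← row2 − (3)·row0  ⇒  L[2][0]=3, U row2=(0, 2, 1, 3)
  row3 ← row3 − (1)·row0  ⇒  L[3][0]=1, U row3=(0, 4, 2, 0)
Step 2: pivot at (1,1) is 2.
  row2 ← row2 − (1)·row1  ⇒  L[2][1]=1, U row2=(0, 0, 4, 2)
  row3 ← row3 − (2)·row1  ⇒  L[3][1]=2, U row3=(0, 0, 3, 3)
Step 3: pivot at (2,2) is 4.
  row3 ← row3 − (2)·row2  ⇒  L[3][2]=2, U row3=(0, 0, 0, 4)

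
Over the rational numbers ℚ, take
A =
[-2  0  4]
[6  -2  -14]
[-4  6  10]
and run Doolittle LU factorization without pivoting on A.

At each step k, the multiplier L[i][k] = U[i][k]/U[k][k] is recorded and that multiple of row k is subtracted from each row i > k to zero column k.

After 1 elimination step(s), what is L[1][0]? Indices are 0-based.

L[1][0] = -3

Step 1: pivot at (0,0) is -2.
  row1 ← row1 − (-3)·row0  ⇒  L[1][0]=-3, U row1=(0, -2, -2)
  row2 ← row2 − (2)·row0  ⇒  L[2][0]=2, U row2=(0, 6, 2)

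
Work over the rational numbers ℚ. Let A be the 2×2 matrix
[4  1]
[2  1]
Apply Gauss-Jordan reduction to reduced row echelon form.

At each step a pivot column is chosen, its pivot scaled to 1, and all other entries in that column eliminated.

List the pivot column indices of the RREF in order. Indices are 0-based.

pivot columns: 0, 1

[1] R0 /= 4  ⇒  (1, 1/4)
     R1 -= 2·R0  ⇒  (0, 1/2)
[2] R1 /= 1/2  ⇒  (0, 1)
     R0 -= 1/4·R1  ⇒  (1, 0)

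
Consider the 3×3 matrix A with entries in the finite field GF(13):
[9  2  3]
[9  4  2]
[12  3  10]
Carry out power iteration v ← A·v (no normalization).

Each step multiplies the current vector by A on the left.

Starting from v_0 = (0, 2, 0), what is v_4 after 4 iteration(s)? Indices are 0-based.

v_0 = (0, 2, 0).
v_1 = A·v_0 = (4, 8, 6).
v_2 = A·v_1 = (5, 2, 2).
v_3 = A·v_2 = (3, 5, 8).
v_4 = A·v_3 = (9, 11, 1).

v_4 = (9, 11, 1)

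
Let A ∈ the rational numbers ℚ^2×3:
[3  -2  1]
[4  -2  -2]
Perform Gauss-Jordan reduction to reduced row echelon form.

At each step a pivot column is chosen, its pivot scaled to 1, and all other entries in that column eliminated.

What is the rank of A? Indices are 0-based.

rank = 2

step 1: normalize row 0 (÷3) = (1, -2/3, 1/3)
  row 1: subtract 4×row0 = (0, 2/3, -10/3)
step 2: normalize row 1 (÷2/3) = (0, 1, -5)
  row 0: subtract -2/3×row1 = (1, 0, -3)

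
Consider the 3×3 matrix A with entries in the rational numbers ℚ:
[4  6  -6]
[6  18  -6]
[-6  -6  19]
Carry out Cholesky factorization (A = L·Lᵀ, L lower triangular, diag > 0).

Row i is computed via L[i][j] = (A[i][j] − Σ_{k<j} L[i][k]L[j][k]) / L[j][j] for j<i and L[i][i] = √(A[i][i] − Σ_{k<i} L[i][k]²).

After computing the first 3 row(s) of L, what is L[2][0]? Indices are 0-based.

L[2][0] = -3

Step 1: L[0][0] = √(4) = 2.
  L[1][0] = (6) / L[0][0] = 3.
Step 2: L[1][1] = √(9) = 3.
  L[2][0] = (-6) / L[0][0] = -3.
  L[2][1] = (3) / L[1][1] = 1.
Step 3: L[2][2] = √(9) = 3.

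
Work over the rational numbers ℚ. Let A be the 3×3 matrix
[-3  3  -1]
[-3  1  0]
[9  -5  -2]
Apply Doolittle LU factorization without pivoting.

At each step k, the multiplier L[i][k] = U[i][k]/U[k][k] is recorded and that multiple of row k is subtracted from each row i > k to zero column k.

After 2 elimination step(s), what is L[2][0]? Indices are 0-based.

L[2][0] = -3

Step 1: pivot at (0,0) is -3.
  row1 ← row1 − (1)·row0  ⇒  L[1][0]=1, U row1=(0, -2, 1)
  row2 ← row2 − (-3)·row0  ⇒  L[2][0]=-3, U row2=(0, 4, -5)
Step 2: pivot at (1,1) is -2.
  row2 ← row2 − (-2)·row1  ⇒  L[2][1]=-2, U row2=(0, 0, -3)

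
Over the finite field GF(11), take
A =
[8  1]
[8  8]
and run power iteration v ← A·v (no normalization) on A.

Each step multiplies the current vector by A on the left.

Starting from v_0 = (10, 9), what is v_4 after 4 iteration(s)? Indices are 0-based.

v_0 = (10, 9).
v_1 = A·v_0 = (1, 9).
v_2 = A·v_1 = (6, 3).
v_3 = A·v_2 = (7, 6).
v_4 = A·v_3 = (7, 5).

v_4 = (7, 5)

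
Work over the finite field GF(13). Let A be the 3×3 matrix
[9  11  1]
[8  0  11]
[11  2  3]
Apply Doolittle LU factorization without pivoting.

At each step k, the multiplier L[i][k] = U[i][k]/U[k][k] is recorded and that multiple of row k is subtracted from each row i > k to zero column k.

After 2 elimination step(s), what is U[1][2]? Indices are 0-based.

U[1][2] = 0

[col 0] pivot 9
  R1 -= 11*R0 → (0, 9, 0)  (L[1][0] := 11)
  R2 -= 7*R0 → (0, 3, 9)  (L[2][0] := 7)
[col 1] pivot 9
  R2 -= 9*R1 → (0, 0, 9)  (L[2][1] := 9)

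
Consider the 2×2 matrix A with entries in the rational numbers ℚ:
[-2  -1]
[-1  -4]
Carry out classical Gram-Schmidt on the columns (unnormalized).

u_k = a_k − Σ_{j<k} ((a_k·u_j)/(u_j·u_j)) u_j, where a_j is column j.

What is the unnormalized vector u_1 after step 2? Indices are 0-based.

u_1 = (7/5, -14/5)

Step 1: u_0 = a_0 = (-2, -1).
Step 2: u_1 = a_1 − (6/5)·u_0 = (7/5, -14/5).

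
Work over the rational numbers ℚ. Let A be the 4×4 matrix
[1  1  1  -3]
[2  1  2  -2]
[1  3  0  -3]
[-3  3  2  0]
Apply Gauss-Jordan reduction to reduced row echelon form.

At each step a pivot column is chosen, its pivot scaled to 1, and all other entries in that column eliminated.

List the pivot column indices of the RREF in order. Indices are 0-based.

pivot columns: 0, 1, 2, 3

[1] R0 /= 1  ⇒  (1, 1, 1, -3)
     R1 -= 2·R0  ⇒  (0, -1, 0, 4)
     R2 -= 1·R0  ⇒  (0, 2, -1, 0)
     R3 -= -3·R0  ⇒  (0, 6, 5, -9)
[2] R1 /= -1  ⇒  (0, 1, 0, -4)
     R0 -= 1·R1  ⇒  (1, 0, 1, 1)
     R2 -= 2·R1  ⇒  (0, 0, -1, 8)
     R3 -= 6·R1  ⇒  (0, 0, 5, 15)
[3] R2 /= -1  ⇒  (0, 0, 1, -8)
     R0 -= 1·R2  ⇒  (1, 0, 0, 9)
     R3 -= 5·R2  ⇒  (0, 0, 0, 55)
[4] R3 /= 55  ⇒  (0, 0, 0, 1)
     R0 -= 9·R3  ⇒  (1, 0, 0, 0)
     R1 -= -4·R3  ⇒  (0, 1, 0, 0)
     R2 -= -8·R3  ⇒  (0, 0, 1, 0)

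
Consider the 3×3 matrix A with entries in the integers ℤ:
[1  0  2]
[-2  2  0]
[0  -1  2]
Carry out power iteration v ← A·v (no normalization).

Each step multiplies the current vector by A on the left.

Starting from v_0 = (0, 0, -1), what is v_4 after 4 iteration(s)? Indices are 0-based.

v_0 = (0, 0, -1).
v_1 = A·v_0 = (-2, 0, -2).
v_2 = A·v_1 = (-6, 4, -4).
v_3 = A·v_2 = (-14, 20, -12).
v_4 = A·v_3 = (-38, 68, -44).

v_4 = (-38, 68, -44)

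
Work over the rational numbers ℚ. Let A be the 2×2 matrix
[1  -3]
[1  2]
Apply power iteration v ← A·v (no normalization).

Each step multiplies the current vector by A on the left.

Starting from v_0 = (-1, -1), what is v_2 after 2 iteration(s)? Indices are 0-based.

v_2 = (11, -4)

v_0 = (-1, -1).
v_1 = A·v_0 = (2, -3).
v_2 = A·v_1 = (11, -4).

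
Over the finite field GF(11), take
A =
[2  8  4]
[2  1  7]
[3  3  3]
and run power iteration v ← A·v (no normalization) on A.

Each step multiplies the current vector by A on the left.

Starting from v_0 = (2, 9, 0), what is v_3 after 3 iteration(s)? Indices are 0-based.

v_3 = (7, 5, 7)

v_0 = (2, 9, 0).
v_1 = A·v_0 = (10, 2, 0).
v_2 = A·v_1 = (3, 0, 3).
v_3 = A·v_2 = (7, 5, 7).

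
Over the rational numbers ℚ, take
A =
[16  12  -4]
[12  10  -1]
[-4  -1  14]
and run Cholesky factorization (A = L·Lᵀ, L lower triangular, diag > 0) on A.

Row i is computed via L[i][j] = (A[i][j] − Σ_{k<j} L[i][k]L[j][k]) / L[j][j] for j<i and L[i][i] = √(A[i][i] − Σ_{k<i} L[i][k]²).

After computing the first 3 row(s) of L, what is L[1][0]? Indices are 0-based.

L[1][0] = 3

Step 1: L[0][0] = √(16) = 4.
  L[1][0] = (12) / L[0][0] = 3.
Step 2: L[1][1] = √(1) = 1.
  L[2][0] = (-4) / L[0][0] = -1.
  L[2][1] = (2) / L[1][1] = 2.
Step 3: L[2][2] = √(9) = 3.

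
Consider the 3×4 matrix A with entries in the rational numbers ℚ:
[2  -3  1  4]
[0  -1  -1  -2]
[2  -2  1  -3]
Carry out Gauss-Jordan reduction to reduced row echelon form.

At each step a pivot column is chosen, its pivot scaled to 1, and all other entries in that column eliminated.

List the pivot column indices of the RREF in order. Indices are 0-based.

pivot columns: 0, 1, 2

[1] R0 /= 2  ⇒  (1, -3/2, 1/2, 2)
     R2 -= 2·R0  ⇒  (0, 1, 0, -7)
[2] R1 /= -1  ⇒  (0, 1, 1, 2)
     R0 -= -3/2·R1  ⇒  (1, 0, 2, 5)
     R2 -= 1·R1  ⇒  (0, 0, -1, -9)
[3] R2 /= -1  ⇒  (0, 0, 1, 9)
     R0 -= 2·R2  ⇒  (1, 0, 0, -13)
     R1 -= 1·R2  ⇒  (0, 1, 0, -7)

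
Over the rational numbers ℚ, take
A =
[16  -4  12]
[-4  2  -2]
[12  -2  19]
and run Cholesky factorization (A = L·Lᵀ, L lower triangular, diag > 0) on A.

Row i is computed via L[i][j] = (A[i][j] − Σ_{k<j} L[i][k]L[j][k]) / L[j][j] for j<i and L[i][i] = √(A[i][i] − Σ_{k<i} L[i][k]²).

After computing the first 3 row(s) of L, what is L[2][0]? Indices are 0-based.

Step 1: L[0][0] = √(16) = 4.
  L[1][0] = (-4) / L[0][0] = -1.
Step 2: L[1][1] = √(1) = 1.
  L[2][0] = (12) / L[0][0] = 3.
  L[2][1] = (1) / L[1][1] = 1.
Step 3: L[2][2] = √(9) = 3.

L[2][0] = 3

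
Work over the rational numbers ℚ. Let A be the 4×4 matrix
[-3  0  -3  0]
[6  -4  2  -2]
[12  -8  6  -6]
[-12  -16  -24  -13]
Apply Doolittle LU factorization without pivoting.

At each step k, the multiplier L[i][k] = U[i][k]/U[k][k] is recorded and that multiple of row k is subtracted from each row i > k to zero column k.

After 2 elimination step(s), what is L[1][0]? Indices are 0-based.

k=0: U[0][0]=-3
  eliminate (1,0): mult=-2, new row 1: (0, -4, -4, -2); set L[1][0]=-2
  eliminate (2,0): mult=-4, new row 2: (0, -8, -6, -6); set L[2][0]=-4
  eliminate (3,0): mult=4, new row 3: (0, -16, -12, -13); set L[3][0]=4
k=1: U[1][1]=-4
  eliminate (2,1): mult=2, new row 2: (0, 0, 2, -2); set L[2][1]=2
  eliminate (3,1): mult=4, new row 3: (0, 0, 4, -5); set L[3][1]=4

L[1][0] = -2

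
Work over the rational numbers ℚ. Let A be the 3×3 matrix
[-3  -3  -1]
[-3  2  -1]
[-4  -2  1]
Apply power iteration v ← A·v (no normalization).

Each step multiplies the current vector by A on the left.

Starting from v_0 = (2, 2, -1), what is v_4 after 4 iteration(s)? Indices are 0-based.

v_0 = (2, 2, -1).
v_1 = A·v_0 = (-11, -1, -13).
v_2 = A·v_1 = (49, 44, 33).
v_3 = A·v_2 = (-312, -92, -251).
v_4 = A·v_3 = (1463, 1003, 1181).

v_4 = (1463, 1003, 1181)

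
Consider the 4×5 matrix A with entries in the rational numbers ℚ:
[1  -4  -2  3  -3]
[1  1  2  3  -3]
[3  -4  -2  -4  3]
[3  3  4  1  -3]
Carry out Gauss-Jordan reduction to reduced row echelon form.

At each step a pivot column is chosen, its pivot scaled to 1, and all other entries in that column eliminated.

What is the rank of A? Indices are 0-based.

rank = 4

[1] R0 /= 1  ⇒  (1, -4, -2, 3, -3)
     R1 -= 1·R0  ⇒  (0, 5, 4, 0, 0)
     R2 -= 3·R0  ⇒  (0, 8, 4, -13, 12)
     R3 -= 3·R0  ⇒  (0, 15, 10, -8, 6)
[2] R1 /= 5  ⇒  (0, 1, 4/5, 0, 0)
     R0 -= -4·R1  ⇒  (1, 0, 6/5, 3, -3)
     R2 -= 8·R1  ⇒  (0, 0, -12/5, -13, 12)
     R3 -= 15·R1  ⇒  (0, 0, -2, -8, 6)
[3] R2 /= -12/5  ⇒  (0, 0, 1, 65/12, -5)
     R0 -= 6/5·R2  ⇒  (1, 0, 0, -7/2, 3)
     R1 -= 4/5·R2  ⇒  (0, 1, 0, -13/3, 4)
     R3 -= -2·R2  ⇒  (0, 0, 0, 17/6, -4)
[4] R3 /= 17/6  ⇒  (0, 0, 0, 1, -24/17)
     R0 -= -7/2·R3  ⇒  (1, 0, 0, 0, -33/17)
     R1 -= -13/3·R3  ⇒  (0, 1, 0, 0, -36/17)
     R2 -= 65/12·R3  ⇒  (0, 0, 1, 0, 45/17)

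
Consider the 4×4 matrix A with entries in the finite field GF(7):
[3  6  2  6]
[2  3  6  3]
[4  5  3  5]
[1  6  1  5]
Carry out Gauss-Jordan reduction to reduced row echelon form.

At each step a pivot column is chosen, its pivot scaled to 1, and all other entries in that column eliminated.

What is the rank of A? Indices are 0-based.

rank = 4

step 1: normalize row 0 (÷3) = (1, 2, 3, 2)
  row 1: subtract 2×row0 = (0, 6, 0, 6)
  row 2: subtract 4×row0 = (0, 4, 5, 4)
  row 3: subtract 1×row0 = (0, 4, 5, 3)
step 2: normalize row 1 (÷6) = (0, 1, 0, 1)
  row 0: subtract 2×row1 = (1, 0, 3, 0)
  row 2: subtract 4×row1 = (0, 0, 5, 0)
  row 3: subtract 4×row1 = (0, 0, 5, 6)
step 3: normalize row 2 (÷5) = (0, 0, 1, 0)
  row 0: subtract 3×row2 = (1, 0, 0, 0)
  row 3: subtract 5×row2 = (0, 0, 0, 6)
step 4: normalize row 3 (÷6) = (0, 0, 0, 1)
  row 1: subtract 1×row3 = (0, 1, 0, 0)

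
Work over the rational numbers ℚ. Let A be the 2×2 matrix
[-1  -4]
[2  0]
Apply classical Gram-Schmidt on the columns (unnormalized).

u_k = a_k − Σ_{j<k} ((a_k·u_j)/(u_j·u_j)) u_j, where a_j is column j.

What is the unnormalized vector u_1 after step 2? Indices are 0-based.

Step 1: u_0 = a_0 = (-1, 2).
Step 2: u_1 = a_1 − (4/5)·u_0 = (-16/5, -8/5).

u_1 = (-16/5, -8/5)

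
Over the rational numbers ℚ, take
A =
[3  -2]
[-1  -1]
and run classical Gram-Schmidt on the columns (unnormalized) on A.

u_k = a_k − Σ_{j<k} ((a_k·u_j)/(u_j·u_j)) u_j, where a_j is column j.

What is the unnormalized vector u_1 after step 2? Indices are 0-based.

Step 1: u_0 = a_0 = (3, -1).
Step 2: u_1 = a_1 − (-1/2)·u_0 = (-1/2, -3/2).

u_1 = (-1/2, -3/2)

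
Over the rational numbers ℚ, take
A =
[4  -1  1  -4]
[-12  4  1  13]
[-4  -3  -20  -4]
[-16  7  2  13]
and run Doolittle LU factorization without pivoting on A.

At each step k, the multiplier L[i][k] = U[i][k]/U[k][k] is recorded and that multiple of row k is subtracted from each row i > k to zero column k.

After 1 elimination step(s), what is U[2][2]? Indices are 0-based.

Step 1: pivot at (0,0) is 4.
  row1 ← row1 − (-3)·row0  ⇒  L[1][0]=-3, U row1=(0, 1, 4, 1)
  row2 ← row2 − (-1)·row0  ⇒  L[2][0]=-1, U row2=(0, -4, -19, -8)
  row3 ← row3 − (-4)·row0  ⇒  L[3][0]=-4, U row3=(0, 3, 6, -3)

U[2][2] = -19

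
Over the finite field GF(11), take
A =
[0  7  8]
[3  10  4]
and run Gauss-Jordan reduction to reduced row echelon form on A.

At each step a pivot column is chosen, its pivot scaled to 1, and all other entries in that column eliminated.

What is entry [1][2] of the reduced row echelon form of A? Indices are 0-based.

M[1][2] = 9

[1] R0 <-> R1
[1] R0 /= 3  ⇒  (1, 7, 5)
[2] R1 /= 7  ⇒  (0, 1, 9)
     R0 -= 7·R1  ⇒  (1, 0, 8)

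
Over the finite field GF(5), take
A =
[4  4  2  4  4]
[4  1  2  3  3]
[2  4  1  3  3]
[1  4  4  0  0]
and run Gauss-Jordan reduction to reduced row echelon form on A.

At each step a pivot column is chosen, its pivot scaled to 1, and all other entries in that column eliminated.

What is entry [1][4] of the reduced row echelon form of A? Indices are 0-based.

M[1][4] = 0

pivot(0,0)=4: scale R0 → (1, 1, 3, 1, 1)
  clear (1,0): R1 −= (4)R0 → (0, 2, 0, 4, 4)
  clear (2,0): R2 −= (2)R0 → (0, 2, 0, 1, 1)
  clear (3,0): R3 −= (1)R0 → (0, 3, 1, 4, 4)
pivot(1,1)=2: scale R1 → (0, 1, 0, 2, 2)
  clear (0,1): R0 −= (1)R1 → (1, 0, 3, 4, 4)
  clear (2,1): R2 −= (2)R1 → (0, 0, 0, 2, 2)
  clear (3,1): R3 −= (3)R1 → (0, 0, 1, 3, 3)
pivot(2,2): swap R2↔R3
pivot(2,2)=1: scale R2 → (0, 0, 1, 3, 3)
  clear (0,2): R0 −= (3)R2 → (1, 0, 0, 0, 0)
pivot(3,3)=2: scale R3 → (0, 0, 0, 1, 1)
  clear (1,3): R1 −= (2)R3 → (0, 1, 0, 0, 0)
  clear (2,3): R2 −= (3)R3 → (0, 0, 1, 0, 0)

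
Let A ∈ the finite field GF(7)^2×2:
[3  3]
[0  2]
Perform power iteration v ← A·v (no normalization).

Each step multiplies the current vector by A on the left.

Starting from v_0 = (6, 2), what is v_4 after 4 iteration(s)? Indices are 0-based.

v_4 = (1, 4)

v_0 = (6, 2).
v_1 = A·v_0 = (3, 4).
v_2 = A·v_1 = (0, 1).
v_3 = A·v_2 = (3, 2).
v_4 = A·v_3 = (1, 4).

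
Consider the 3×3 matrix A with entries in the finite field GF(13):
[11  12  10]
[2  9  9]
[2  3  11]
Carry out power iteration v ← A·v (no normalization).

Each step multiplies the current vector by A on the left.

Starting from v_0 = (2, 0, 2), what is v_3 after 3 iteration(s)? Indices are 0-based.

v_3 = (0, 10, 9)

v_0 = (2, 0, 2).
v_1 = A·v_0 = (3, 9, 0).
v_2 = A·v_1 = (11, 9, 7).
v_3 = A·v_2 = (0, 10, 9).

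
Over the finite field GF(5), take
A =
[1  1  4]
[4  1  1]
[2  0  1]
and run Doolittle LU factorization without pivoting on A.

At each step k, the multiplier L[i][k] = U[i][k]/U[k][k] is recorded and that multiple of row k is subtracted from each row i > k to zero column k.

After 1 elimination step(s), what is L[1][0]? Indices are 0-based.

L[1][0] = 4

k=0: U[0][0]=1
  eliminate (1,0): mult=4, new row 1: (0, 2, 0); set L[1][0]=4
  eliminate (2,0): mult=2, new row 2: (0, 3, 3); set L[2][0]=2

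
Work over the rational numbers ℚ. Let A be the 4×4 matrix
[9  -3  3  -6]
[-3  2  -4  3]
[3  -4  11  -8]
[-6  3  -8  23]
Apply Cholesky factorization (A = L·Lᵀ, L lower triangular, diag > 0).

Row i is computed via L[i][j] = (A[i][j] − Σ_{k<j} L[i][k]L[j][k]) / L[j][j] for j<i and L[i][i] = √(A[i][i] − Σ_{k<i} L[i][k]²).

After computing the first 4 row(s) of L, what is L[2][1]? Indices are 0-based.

L[2][1] = -3

Step 1: L[0][0] = √(9) = 3.
  L[1][0] = (-3) / L[0][0] = -1.
Step 2: L[1][1] = √(1) = 1.
  L[2][0] = (3) / L[0][0] = 1.
  L[2][1] = (-3) / L[1][1] = -3.
Step 3: L[2][2] = √(1) = 1.
  L[3][0] = (-6) / L[0][0] = -2.
  L[3][1] = (1) / L[1][1] = 1.
  L[3][2] = (-3) / L[2][2] = -3.
Step 4: L[3][3] = √(9) = 3.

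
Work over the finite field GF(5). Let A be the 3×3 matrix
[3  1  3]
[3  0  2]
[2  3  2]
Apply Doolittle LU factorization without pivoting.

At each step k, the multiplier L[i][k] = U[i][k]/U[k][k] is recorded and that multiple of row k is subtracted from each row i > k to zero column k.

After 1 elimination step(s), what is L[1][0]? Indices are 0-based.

L[1][0] = 1

k=0: U[0][0]=3
  eliminate (1,0): mult=1, new row 1: (0, 4, 4); set L[1][0]=1
  eliminate (2,0): mult=4, new row 2: (0, 4, 0); set L[2][0]=4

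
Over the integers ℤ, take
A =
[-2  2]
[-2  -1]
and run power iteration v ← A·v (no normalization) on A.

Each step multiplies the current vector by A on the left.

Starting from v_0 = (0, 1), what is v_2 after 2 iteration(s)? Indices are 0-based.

v_2 = (-6, -3)

v_0 = (0, 1).
v_1 = A·v_0 = (2, -1).
v_2 = A·v_1 = (-6, -3).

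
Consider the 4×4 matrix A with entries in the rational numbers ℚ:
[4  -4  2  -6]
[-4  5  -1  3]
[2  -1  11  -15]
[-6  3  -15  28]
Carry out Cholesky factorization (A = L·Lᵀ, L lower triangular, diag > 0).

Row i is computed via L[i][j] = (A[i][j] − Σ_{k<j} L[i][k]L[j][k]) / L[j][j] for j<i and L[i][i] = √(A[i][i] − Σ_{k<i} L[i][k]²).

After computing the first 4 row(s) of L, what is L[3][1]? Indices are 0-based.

L[3][1] = -3

Step 1: L[0][0] = √(4) = 2.
  L[1][0] = (-4) / L[0][0] = -2.
Step 2: L[1][1] = √(1) = 1.
  L[2][0] = (2) / L[0][0] = 1.
  L[2][1] = (1) / L[1][1] = 1.
Step 3: L[2][2] = √(9) = 3.
  L[3][0] = (-6) / L[0][0] = -3.
  L[3][1] = (-3) / L[1][1] = -3.
  L[3][2] = (-9) / L[2][2] = -3.
Step 4: L[3][3] = √(1) = 1.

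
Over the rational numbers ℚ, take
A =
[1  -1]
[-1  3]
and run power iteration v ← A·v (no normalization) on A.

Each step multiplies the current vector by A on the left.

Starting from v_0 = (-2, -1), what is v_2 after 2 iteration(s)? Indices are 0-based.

v_0 = (-2, -1).
v_1 = A·v_0 = (-1, -1).
v_2 = A·v_1 = (0, -2).

v_2 = (0, -2)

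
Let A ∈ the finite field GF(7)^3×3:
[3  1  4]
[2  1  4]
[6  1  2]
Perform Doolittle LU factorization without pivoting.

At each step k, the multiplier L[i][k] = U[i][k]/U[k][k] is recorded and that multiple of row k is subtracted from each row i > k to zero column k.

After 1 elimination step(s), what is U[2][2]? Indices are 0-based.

[col 0] pivot 3
  R1 -= 3*R0 → (0, 5, 6)  (L[1][0] := 3)
  R2 -= 2*R0 → (0, 6, 1)  (L[2][0] := 2)

U[2][2] = 1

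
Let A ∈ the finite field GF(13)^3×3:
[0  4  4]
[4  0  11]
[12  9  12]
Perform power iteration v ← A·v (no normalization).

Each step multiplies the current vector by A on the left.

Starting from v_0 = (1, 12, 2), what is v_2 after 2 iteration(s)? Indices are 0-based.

v_0 = (1, 12, 2).
v_1 = A·v_0 = (4, 0, 1).
v_2 = A·v_1 = (4, 1, 8).

v_2 = (4, 1, 8)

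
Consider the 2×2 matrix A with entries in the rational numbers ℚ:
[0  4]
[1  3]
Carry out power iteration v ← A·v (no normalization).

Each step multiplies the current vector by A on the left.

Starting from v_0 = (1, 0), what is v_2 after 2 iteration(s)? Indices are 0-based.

v_0 = (1, 0).
v_1 = A·v_0 = (0, 1).
v_2 = A·v_1 = (4, 3).

v_2 = (4, 3)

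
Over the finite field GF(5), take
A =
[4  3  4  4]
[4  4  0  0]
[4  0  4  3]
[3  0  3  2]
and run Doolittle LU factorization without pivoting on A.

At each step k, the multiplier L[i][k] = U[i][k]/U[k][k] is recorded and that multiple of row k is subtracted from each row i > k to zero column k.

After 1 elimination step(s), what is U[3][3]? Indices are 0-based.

U[3][3] = 4

k=0: U[0][0]=4
  eliminate (1,0): mult=1, new row 1: (0, 1, 1, 1); set L[1][0]=1
  eliminate (2,0): mult=1, new row 2: (0, 2, 0, 4); set L[2][0]=1
  eliminate (3,0): mult=2, new row 3: (0, 4, 0, 4); set L[3][0]=2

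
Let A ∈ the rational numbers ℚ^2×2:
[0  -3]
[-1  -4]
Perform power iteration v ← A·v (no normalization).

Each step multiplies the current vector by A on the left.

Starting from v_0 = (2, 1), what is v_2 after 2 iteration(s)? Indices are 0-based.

v_0 = (2, 1).
v_1 = A·v_0 = (-3, -6).
v_2 = A·v_1 = (18, 27).

v_2 = (18, 27)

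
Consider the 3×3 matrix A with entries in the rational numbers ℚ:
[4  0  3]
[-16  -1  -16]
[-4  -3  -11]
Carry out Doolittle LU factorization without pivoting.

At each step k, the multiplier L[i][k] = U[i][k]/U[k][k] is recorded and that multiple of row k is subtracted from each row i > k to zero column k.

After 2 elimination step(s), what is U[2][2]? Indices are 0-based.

[col 0] pivot 4
  R1 -= -4*R0 → (0, -1, -4)  (L[1][0] := -4)
  R2 -= -1*R0 → (0, -3, -8)  (L[2][0] := -1)
[col 1] pivot -1
  R2 -= 3*R1 → (0, 0, 4)  (L[2][1] := 3)

U[2][2] = 4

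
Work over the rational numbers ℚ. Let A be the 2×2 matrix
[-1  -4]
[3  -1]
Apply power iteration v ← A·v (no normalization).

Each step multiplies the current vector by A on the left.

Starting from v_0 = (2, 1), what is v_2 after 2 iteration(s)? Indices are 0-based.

v_0 = (2, 1).
v_1 = A·v_0 = (-6, 5).
v_2 = A·v_1 = (-14, -23).

v_2 = (-14, -23)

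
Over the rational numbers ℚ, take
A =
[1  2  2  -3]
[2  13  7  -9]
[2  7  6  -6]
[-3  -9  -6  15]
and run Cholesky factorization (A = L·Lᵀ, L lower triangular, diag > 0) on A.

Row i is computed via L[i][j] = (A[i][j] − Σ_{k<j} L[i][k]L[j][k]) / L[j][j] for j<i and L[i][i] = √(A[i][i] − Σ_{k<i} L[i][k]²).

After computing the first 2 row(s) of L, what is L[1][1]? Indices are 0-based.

L[1][1] = 3

Step 1: L[0][0] = √(1) = 1.
  L[1][0] = (2) / L[0][0] = 2.
Step 2: L[1][1] = √(9) = 3.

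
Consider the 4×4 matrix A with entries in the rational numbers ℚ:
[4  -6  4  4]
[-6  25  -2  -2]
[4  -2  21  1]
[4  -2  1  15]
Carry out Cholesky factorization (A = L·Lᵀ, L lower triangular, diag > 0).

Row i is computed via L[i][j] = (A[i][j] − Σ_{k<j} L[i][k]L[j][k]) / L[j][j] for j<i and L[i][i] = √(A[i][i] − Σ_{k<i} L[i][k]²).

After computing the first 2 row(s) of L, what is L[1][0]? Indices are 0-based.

Step 1: L[0][0] = √(4) = 2.
  L[1][0] = (-6) / L[0][0] = -3.
Step 2: L[1][1] = √(16) = 4.

L[1][0] = -3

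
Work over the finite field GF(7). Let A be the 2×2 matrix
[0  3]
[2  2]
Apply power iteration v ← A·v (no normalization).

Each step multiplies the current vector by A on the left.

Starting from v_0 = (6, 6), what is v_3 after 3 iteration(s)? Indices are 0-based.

v_3 = (0, 4)

v_0 = (6, 6).
v_1 = A·v_0 = (4, 3).
v_2 = A·v_1 = (2, 0).
v_3 = A·v_2 = (0, 4).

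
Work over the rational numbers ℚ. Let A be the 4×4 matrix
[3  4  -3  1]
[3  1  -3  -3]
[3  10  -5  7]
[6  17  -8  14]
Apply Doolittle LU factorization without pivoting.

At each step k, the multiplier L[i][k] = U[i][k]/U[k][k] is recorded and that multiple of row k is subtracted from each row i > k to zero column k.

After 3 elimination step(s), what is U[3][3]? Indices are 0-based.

Step 1: pivot at (0,0) is 3.
  row1 ← row1 − (1)·row0  ⇒  L[1][0]=1, U row1=(0, -3, 0, -4)
  row2 ← row2 − (1)·row0  ⇒  L[2][0]=1, U row2=(0, 6, -2, 6)
  row3 ← row3 − (2)·row0  ⇒  L[3][0]=2, U row3=(0, 9, -2, 12)
Step 2: pivot at (1,1) is -3.
  row2 ← row2 − (-2)·row1  ⇒  L[2][1]=-2, U row2=(0, 0, -2, -2)
  row3 ← row3 − (-3)·row1  ⇒  L[3][1]=-3, U row3=(0, 0, -2, 0)
Step 3: pivot at (2,2) is -2.
  row3 ← row3 − (1)·row2  ⇒  L[3][2]=1, U row3=(0, 0, 0, 2)

U[3][3] = 2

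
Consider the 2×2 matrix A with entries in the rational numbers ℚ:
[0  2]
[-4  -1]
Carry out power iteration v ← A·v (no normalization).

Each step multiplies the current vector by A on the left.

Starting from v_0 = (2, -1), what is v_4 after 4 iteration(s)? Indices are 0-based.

v_4 = (82, -161)

v_0 = (2, -1).
v_1 = A·v_0 = (-2, -7).
v_2 = A·v_1 = (-14, 15).
v_3 = A·v_2 = (30, 41).
v_4 = A·v_3 = (82, -161).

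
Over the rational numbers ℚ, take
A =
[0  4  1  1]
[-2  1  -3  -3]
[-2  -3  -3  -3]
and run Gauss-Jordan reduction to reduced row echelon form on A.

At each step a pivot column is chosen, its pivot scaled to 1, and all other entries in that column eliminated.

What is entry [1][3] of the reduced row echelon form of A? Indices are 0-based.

pivot(0,0): swap R0↔R1
pivot(0,0)=-2: scale R0 → (1, -1/2, 3/2, 3/2)
  clear (2,0): R2 −= (-2)R0 → (0, -4, 0, 0)
pivot(1,1)=4: scale R1 → (0, 1, 1/4, 1/4)
  clear (0,1): R0 −= (-1/2)R1 → (1, 0, 13/8, 13/8)
  clear (2,1): R2 −= (-4)R1 → (0, 0, 1, 1)
pivot(2,2)=1: scale R2 → (0, 0, 1, 1)
  clear (0,2): R0 −= (13/8)R2 → (1, 0, 0, 0)
  clear (1,2): R1 −= (1/4)R2 → (0, 1, 0, 0)

M[1][3] = 0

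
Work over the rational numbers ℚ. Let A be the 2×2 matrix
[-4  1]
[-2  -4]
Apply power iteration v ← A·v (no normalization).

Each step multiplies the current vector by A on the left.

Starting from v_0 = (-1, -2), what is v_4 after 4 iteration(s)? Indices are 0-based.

v_4 = (380, -584)

v_0 = (-1, -2).
v_1 = A·v_0 = (2, 10).
v_2 = A·v_1 = (2, -44).
v_3 = A·v_2 = (-52, 172).
v_4 = A·v_3 = (380, -584).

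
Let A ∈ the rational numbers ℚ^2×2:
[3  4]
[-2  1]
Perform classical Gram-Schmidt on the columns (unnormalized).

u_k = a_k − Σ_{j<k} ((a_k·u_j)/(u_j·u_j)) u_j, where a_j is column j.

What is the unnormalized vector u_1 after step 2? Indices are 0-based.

u_1 = (22/13, 33/13)

Step 1: u_0 = a_0 = (3, -2).
Step 2: u_1 = a_1 − (10/13)·u_0 = (22/13, 33/13).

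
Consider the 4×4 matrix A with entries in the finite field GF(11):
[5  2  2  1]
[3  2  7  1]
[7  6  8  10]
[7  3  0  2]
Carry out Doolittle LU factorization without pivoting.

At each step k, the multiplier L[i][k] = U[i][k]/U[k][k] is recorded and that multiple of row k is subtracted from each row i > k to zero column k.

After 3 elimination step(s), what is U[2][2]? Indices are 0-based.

[col 0] pivot 5
  R1 -= 5*R0 → (0, 3, 8, 7)  (L[1][0] := 5)
  R2 -= 8*R0 → (0, 1, 3, 2)  (L[2][0] := 8)
  R3 -= 8*R0 → (0, 9, 6, 5)  (L[3][0] := 8)
[col 1] pivot 3
  R2 -= 4*R1 → (0, 0, 4, 7)  (L[2][1] := 4)
  R3 -= 3*R1 → (0, 0, 4, 6)  (L[3][1] := 3)
[col 2] pivot 4
  R3 -= 1*R2 → (0, 0, 0, 10)  (L[3][2] := 1)

U[2][2] = 4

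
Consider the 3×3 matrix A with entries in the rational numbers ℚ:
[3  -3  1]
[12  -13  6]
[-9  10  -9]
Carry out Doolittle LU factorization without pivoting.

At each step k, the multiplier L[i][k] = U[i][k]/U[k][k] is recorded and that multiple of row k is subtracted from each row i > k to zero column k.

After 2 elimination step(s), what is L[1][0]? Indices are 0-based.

Step 1: pivot at (0,0) is 3.
  row1 ← row1 − (4)·row0  ⇒  L[1][0]=4, U row1=(0, -1, 2)
  row2 ← row2 − (-3)·row0  ⇒  L[2][0]=-3, U row2=(0, 1, -6)
Step 2: pivot at (1,1) is -1.
  row2 ← row2 − (-1)·row1  ⇒  L[2][1]=-1, U row2=(0, 0, -4)

L[1][0] = 4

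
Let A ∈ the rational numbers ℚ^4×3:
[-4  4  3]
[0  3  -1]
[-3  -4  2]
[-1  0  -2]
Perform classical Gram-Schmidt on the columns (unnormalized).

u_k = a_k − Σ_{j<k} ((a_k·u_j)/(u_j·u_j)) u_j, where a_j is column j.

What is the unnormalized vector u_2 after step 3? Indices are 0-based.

Step 1: u_0 = a_0 = (-4, 0, -3, -1).
Step 2: u_1 = a_1 − (-2/13)·u_0 = (44/13, 3, -58/13, -2/13).
Step 3: u_2 = a_2 − (-8/13)·u_0 − (-19/525)·u_1 = (347/525, -156/175, -4/525, -1376/525).

u_2 = (347/525, -156/175, -4/525, -1376/525)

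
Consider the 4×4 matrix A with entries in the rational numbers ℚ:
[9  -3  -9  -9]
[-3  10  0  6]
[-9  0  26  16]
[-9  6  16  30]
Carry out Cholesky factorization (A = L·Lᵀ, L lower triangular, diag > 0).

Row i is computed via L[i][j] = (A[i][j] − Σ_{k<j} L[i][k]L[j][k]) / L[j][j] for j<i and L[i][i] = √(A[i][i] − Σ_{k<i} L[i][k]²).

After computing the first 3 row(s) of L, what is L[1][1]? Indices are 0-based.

L[1][1] = 3

Step 1: L[0][0] = √(9) = 3.
  L[1][0] = (-3) / L[0][0] = -1.
Step 2: L[1][1] = √(9) = 3.
  L[2][0] = (-9) / L[0][0] = -3.
  L[2][1] = (-3) / L[1][1] = -1.
Step 3: L[2][2] = √(16) = 4.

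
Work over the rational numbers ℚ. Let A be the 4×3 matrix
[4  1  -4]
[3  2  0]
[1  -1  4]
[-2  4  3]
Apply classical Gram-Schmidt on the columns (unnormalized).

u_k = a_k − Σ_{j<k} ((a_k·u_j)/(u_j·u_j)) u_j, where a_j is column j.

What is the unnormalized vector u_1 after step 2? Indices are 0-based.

Step 1: u_0 = a_0 = (4, 3, 1, -2).
Step 2: u_1 = a_1 − (1/30)·u_0 = (13/15, 19/10, -31/30, 61/15).

u_1 = (13/15, 19/10, -31/30, 61/15)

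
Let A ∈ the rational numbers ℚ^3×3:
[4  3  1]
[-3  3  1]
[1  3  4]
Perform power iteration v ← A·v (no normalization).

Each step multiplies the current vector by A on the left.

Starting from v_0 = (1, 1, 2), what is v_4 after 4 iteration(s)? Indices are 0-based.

v_4 = (909, -855, 990)

v_0 = (1, 1, 2).
v_1 = A·v_0 = (9, 2, 12).
v_2 = A·v_1 = (54, -9, 63).
v_3 = A·v_2 = (252, -126, 279).
v_4 = A·v_3 = (909, -855, 990).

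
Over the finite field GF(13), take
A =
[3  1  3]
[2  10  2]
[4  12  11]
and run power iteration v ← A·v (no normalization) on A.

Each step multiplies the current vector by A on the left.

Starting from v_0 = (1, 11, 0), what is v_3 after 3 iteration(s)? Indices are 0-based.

v_3 = (3, 4, 2)

v_0 = (1, 11, 0).
v_1 = A·v_0 = (1, 8, 6).
v_2 = A·v_1 = (3, 3, 10).
v_3 = A·v_2 = (3, 4, 2).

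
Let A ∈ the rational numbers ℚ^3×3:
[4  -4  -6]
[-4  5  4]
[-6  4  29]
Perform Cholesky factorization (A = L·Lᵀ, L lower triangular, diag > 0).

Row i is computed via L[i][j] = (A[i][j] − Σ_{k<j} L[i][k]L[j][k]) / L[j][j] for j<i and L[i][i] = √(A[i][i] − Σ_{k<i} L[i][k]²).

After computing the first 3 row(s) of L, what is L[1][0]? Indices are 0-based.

Step 1: L[0][0] = √(4) = 2.
  L[1][0] = (-4) / L[0][0] = -2.
Step 2: L[1][1] = √(1) = 1.
  L[2][0] = (-6) / L[0][0] = -3.
  L[2][1] = (-2) / L[1][1] = -2.
Step 3: L[2][2] = √(16) = 4.

L[1][0] = -2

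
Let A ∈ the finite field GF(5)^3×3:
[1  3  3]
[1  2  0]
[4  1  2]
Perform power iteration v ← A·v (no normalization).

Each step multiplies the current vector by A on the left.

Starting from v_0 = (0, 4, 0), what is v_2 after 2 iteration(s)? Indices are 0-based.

v_2 = (3, 3, 4)

v_0 = (0, 4, 0).
v_1 = A·v_0 = (2, 3, 4).
v_2 = A·v_1 = (3, 3, 4).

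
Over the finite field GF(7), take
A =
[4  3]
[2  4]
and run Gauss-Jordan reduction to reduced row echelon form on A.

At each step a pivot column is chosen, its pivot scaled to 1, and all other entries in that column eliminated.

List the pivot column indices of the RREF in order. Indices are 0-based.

pivot columns: 0, 1

step 1: normalize row 0 (÷4) = (1, 6)
  row 1: subtract 2×row0 = (0, 6)
step 2: normalize row 1 (÷6) = (0, 1)
  row 0: subtract 6×row1 = (1, 0)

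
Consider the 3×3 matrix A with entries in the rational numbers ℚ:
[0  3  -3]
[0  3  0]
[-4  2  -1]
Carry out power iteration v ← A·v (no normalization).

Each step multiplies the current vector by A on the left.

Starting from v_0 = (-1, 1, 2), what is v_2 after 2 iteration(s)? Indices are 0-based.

v_0 = (-1, 1, 2).
v_1 = A·v_0 = (-3, 3, 4).
v_2 = A·v_1 = (-3, 9, 14).

v_2 = (-3, 9, 14)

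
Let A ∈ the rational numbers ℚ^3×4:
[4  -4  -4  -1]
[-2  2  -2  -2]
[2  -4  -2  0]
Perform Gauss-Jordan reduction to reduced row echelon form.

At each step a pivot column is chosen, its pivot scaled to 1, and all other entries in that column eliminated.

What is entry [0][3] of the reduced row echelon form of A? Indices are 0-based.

[1] R0 /= 4  ⇒  (1, -1, -1, -1/4)
     R1 -= -2·R0  ⇒  (0, 0, -4, -5/2)
     R2 -= 2·R0  ⇒  (0, -2, 0, 1/2)
[2] R1 <-> R2
[2] R1 /= -2  ⇒  (0, 1, 0, -1/4)
     R0 -= -1·R1  ⇒  (1, 0, -1, -1/2)
[3] R2 /= -4  ⇒  (0, 0, 1, 5/8)
     R0 -= -1·R2  ⇒  (1, 0, 0, 1/8)

M[0][3] = 1/8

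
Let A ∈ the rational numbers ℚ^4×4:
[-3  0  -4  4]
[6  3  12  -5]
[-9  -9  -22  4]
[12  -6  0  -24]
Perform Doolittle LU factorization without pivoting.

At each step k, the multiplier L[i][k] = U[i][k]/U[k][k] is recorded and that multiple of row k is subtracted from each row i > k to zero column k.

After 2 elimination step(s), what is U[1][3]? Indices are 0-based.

k=0: U[0][0]=-3
  eliminate (1,0): mult=-2, new row 1: (0, 3, 4, 3); set L[1][0]=-2
  eliminate (2,0): mult=3, new row 2: (0, -9, -10, -8); set L[2][0]=3
  eliminate (3,0): mult=-4, new row 3: (0, -6, -16, -8); set L[3][0]=-4
k=1: U[1][1]=3
  eliminate (2,1): mult=-3, new row 2: (0, 0, 2, 1); set L[2][1]=-3
  eliminate (3,1): mult=-2, new row 3: (0, 0, -8, -2); set L[3][1]=-2

U[1][3] = 3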